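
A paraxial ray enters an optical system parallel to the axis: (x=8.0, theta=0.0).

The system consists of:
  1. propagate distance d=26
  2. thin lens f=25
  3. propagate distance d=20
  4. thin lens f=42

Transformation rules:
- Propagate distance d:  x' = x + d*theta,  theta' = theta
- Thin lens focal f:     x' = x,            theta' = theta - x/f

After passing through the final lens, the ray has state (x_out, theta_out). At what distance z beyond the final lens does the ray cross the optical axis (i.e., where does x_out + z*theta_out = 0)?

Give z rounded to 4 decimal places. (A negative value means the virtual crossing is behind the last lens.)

Answer: 4.4681

Derivation:
Initial: x=8.0000 theta=0.0000
After 1 (propagate distance d=26): x=8.0000 theta=0.0000
After 2 (thin lens f=25): x=8.0000 theta=-0.3200
After 3 (propagate distance d=20): x=1.6000 theta=-0.3200
After 4 (thin lens f=42): x=1.6000 theta=-188/525 (≈-0.3581)
z_focus = -x_out/theta_out = -(1.6000)/(-188/525) = 210/47 ≈ 4.4681
Rounded to 4 decimal places: z = 4.4681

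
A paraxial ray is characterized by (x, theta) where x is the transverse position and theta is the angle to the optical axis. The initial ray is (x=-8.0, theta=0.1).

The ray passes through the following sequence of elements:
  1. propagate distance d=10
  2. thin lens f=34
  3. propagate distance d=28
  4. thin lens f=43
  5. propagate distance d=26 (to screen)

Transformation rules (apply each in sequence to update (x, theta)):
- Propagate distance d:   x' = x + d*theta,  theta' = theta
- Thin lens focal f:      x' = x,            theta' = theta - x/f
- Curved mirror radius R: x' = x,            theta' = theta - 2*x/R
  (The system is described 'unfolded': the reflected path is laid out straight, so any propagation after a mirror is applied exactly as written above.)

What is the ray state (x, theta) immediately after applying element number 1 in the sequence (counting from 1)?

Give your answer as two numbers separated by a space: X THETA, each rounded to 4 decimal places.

Initial: x=-8.0000 theta=0.1000
After 1 (propagate distance d=10): x=-7.0000 theta=0.1000
Rounded to 4 decimal places: x = -7.0000, theta = 0.1000

Answer: -7.0000 0.1000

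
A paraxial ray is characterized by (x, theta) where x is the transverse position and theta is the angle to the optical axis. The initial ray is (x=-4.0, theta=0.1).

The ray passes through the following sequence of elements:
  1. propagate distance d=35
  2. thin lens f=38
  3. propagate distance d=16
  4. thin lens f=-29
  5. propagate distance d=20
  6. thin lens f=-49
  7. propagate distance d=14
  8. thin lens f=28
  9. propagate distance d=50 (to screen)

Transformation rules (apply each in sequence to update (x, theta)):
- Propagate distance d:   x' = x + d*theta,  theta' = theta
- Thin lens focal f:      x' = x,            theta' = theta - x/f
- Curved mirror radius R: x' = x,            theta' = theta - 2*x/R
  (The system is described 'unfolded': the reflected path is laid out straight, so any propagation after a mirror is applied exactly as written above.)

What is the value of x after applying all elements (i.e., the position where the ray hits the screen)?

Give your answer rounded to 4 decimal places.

Initial: x=-4.0000 theta=0.1000
After 1 (propagate distance d=35): x=-0.5000 theta=0.1000
After 2 (thin lens f=38): x=-0.5000 theta=43/380 (≈0.1132)
After 3 (propagate distance d=16): x=249/190 (≈1.3105) theta=43/380 (≈0.1132)
After 4 (thin lens f=-29): x=249/190 (≈1.3105) theta=349/2204 (≈0.1583)
After 5 (propagate distance d=20): x=24671/5510 (≈4.4775) theta=349/2204 (≈0.1583)
After 6 (thin lens f=-49): x=24671/5510 (≈4.4775) theta=134847/539980 (≈0.2497)
After 7 (propagate distance d=14): x=153772/19285 (≈7.9737) theta=134847/539980 (≈0.2497)
After 8 (thin lens f=28): x=153772/19285 (≈7.9737) theta=-3785/107996 (≈-0.0350)
After 9 (propagate distance d=50 (to screen)): x=1679683/269990 (≈6.2213) theta=-3785/107996 (≈-0.0350)
Rounded to 4 decimal places: x = 6.2213

Answer: 6.2213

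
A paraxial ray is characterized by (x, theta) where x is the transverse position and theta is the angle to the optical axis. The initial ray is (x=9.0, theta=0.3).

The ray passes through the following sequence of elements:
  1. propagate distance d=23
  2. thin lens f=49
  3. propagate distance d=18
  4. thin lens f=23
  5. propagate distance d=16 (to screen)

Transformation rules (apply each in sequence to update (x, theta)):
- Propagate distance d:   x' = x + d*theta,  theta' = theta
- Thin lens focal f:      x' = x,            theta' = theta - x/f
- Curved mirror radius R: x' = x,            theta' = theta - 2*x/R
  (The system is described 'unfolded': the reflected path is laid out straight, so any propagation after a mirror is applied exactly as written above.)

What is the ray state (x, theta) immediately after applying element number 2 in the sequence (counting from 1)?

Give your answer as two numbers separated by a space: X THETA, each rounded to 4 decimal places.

Answer: 15.9000 -0.0245

Derivation:
Initial: x=9.0000 theta=0.3000
After 1 (propagate distance d=23): x=15.9000 theta=0.3000
After 2 (thin lens f=49): x=15.9000 theta=-6/245 (≈-0.0245)
Rounded to 4 decimal places: x = 15.9000, theta = -0.0245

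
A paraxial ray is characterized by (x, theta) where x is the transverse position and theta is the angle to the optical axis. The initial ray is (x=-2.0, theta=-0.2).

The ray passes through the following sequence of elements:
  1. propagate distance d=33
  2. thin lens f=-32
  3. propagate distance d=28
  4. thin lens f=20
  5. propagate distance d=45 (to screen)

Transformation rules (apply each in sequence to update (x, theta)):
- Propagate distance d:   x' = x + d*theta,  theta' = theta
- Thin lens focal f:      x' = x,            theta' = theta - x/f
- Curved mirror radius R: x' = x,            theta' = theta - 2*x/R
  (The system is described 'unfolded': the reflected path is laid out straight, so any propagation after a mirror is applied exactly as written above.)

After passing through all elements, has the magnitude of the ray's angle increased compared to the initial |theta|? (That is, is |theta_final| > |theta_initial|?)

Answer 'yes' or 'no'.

Answer: yes

Derivation:
Initial: x=-2.0000 theta=-0.2000
After 1 (propagate distance d=33): x=-8.6000 theta=-0.2000
After 2 (thin lens f=-32): x=-8.6000 theta=-15/32 (≈-0.4688)
After 3 (propagate distance d=28): x=-21.7250 theta=-15/32 (≈-0.4688)
After 4 (thin lens f=20): x=-21.7250 theta=0.6175
After 5 (propagate distance d=45 (to screen)): x=6.0625 theta=0.6175
|theta_initial|=0.2000 |theta_final|=0.6175 -> increased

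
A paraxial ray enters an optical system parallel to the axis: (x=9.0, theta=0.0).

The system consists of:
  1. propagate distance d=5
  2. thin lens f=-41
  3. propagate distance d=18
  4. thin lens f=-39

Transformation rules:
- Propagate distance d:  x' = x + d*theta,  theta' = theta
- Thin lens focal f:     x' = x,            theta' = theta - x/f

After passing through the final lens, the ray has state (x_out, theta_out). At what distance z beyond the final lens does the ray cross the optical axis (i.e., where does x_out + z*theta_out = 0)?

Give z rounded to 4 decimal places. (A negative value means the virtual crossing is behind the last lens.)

Answer: -23.4796

Derivation:
Initial: x=9.0000 theta=0.0000
After 1 (propagate distance d=5): x=9.0000 theta=0.0000
After 2 (thin lens f=-41): x=9.0000 theta=9/41 (≈0.2195)
After 3 (propagate distance d=18): x=531/41 (≈12.9512) theta=9/41 (≈0.2195)
After 4 (thin lens f=-39): x=531/41 (≈12.9512) theta=294/533 (≈0.5516)
z_focus = -x_out/theta_out = -(531/41)/(294/533) = -2301/98 ≈ -23.4796
Rounded to 4 decimal places: z = -23.4796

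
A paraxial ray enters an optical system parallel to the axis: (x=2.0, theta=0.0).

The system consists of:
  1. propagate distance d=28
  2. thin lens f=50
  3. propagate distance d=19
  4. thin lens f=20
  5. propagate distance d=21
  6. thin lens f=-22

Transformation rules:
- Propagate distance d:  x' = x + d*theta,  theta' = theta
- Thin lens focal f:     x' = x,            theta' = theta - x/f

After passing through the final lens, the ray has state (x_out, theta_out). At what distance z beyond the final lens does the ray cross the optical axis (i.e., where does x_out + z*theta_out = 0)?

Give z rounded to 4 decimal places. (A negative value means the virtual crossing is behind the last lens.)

Answer: -6.3077

Derivation:
Initial: x=2.0000 theta=0.0000
After 1 (propagate distance d=28): x=2.0000 theta=0.0000
After 2 (thin lens f=50): x=2.0000 theta=-0.0400
After 3 (propagate distance d=19): x=1.2400 theta=-0.0400
After 4 (thin lens f=20): x=1.2400 theta=-0.1020
After 5 (propagate distance d=21): x=-0.9020 theta=-0.1020
After 6 (thin lens f=-22): x=-0.9020 theta=-0.1430
z_focus = -x_out/theta_out = -(-0.9020)/(-0.1430) = -82/13 ≈ -6.3077
Rounded to 4 decimal places: z = -6.3077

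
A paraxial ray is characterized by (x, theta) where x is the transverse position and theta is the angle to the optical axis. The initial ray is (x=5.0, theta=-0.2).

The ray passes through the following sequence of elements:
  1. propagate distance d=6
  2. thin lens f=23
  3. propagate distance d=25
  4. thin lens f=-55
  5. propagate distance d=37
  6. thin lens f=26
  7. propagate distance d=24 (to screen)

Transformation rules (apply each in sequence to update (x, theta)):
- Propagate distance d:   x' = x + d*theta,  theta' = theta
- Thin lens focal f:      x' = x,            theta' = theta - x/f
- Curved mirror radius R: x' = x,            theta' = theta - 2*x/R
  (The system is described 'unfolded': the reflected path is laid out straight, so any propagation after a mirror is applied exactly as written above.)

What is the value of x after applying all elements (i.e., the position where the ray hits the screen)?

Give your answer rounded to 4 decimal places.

Initial: x=5.0000 theta=-0.2000
After 1 (propagate distance d=6): x=3.8000 theta=-0.2000
After 2 (thin lens f=23): x=3.8000 theta=-42/115 (≈-0.3652)
After 3 (propagate distance d=25): x=-613/115 (≈-5.3304) theta=-42/115 (≈-0.3652)
After 4 (thin lens f=-55): x=-613/115 (≈-5.3304) theta=-2923/6325 (≈-0.4621)
After 5 (propagate distance d=37): x=-141866/6325 (≈-22.4294) theta=-2923/6325 (≈-0.4621)
After 6 (thin lens f=26): x=-141866/6325 (≈-22.4294) theta=2994/7475 (≈0.4005)
After 7 (propagate distance d=24 (to screen)): x=-1053842/82225 (≈-12.8166) theta=2994/7475 (≈0.4005)
Rounded to 4 decimal places: x = -12.8166

Answer: -12.8166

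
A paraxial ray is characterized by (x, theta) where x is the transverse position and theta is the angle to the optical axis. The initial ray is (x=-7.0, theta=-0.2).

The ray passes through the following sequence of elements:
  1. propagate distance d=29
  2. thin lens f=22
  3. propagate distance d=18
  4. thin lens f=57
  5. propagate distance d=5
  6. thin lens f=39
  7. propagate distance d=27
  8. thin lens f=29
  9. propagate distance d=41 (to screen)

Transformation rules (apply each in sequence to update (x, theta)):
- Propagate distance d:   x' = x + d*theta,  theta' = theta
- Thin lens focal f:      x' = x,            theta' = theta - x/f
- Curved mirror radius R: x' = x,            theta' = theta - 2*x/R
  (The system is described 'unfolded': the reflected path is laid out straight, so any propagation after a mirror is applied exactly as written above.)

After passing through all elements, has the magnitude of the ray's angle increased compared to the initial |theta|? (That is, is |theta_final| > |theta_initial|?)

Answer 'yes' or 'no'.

Answer: no

Derivation:
Initial: x=-7.0000 theta=-0.2000
After 1 (propagate distance d=29): x=-12.8000 theta=-0.2000
After 2 (thin lens f=22): x=-12.8000 theta=21/55 (≈0.3818)
After 3 (propagate distance d=18): x=-326/55 (≈-5.9273) theta=21/55 (≈0.3818)
After 4 (thin lens f=57): x=-326/55 (≈-5.9273) theta=1523/3135 (≈0.4858)
After 5 (propagate distance d=5): x=-997/285 (≈-3.4982) theta=1523/3135 (≈0.4858)
After 6 (thin lens f=39): x=-997/285 (≈-3.4982) theta=70364/122265 (≈0.5755)
After 7 (propagate distance d=27): x=98141/8151 (≈12.0404) theta=70364/122265 (≈0.5755)
After 8 (thin lens f=29): x=98141/8151 (≈12.0404) theta=568441/3545685 (≈0.1603)
After 9 (propagate distance d=41 (to screen)): x=65997416/3545685 (≈18.6134) theta=568441/3545685 (≈0.1603)
|theta_initial|=0.2000 |theta_final|=568441/3545685 (≈0.1603) -> not increased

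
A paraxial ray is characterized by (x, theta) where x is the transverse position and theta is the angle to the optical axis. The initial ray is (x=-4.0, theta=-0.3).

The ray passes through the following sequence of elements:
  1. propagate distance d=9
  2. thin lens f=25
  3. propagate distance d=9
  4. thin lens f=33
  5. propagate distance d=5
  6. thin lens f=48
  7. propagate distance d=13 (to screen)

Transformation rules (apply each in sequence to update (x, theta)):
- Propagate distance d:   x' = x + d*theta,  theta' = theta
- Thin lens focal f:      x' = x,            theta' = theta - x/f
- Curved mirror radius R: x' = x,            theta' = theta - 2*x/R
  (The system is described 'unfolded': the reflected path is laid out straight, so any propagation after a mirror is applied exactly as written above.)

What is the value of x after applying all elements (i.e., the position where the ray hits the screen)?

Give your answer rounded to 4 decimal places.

Answer: -2.1032

Derivation:
Initial: x=-4.0000 theta=-0.3000
After 1 (propagate distance d=9): x=-6.7000 theta=-0.3000
After 2 (thin lens f=25): x=-6.7000 theta=-0.0320
After 3 (propagate distance d=9): x=-6.9880 theta=-0.0320
After 4 (thin lens f=33): x=-6.9880 theta=1483/8250 (≈0.1798)
After 5 (propagate distance d=5): x=-25118/4125 (≈-6.0892) theta=1483/8250 (≈0.1798)
After 6 (thin lens f=48): x=-25118/4125 (≈-6.0892) theta=6071/19800 (≈0.3066)
After 7 (propagate distance d=13 (to screen)): x=-208217/99000 (≈-2.1032) theta=6071/19800 (≈0.3066)
Rounded to 4 decimal places: x = -2.1032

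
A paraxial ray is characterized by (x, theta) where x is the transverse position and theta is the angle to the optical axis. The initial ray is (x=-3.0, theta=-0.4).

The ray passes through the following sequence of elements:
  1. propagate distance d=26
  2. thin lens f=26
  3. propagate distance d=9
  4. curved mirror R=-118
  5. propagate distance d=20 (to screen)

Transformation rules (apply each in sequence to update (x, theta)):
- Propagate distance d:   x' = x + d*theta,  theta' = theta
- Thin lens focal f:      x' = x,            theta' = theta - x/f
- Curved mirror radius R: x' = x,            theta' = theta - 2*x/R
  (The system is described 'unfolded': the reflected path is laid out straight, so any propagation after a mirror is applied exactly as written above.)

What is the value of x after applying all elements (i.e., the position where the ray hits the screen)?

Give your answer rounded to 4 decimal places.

Initial: x=-3.0000 theta=-0.4000
After 1 (propagate distance d=26): x=-13.4000 theta=-0.4000
After 2 (thin lens f=26): x=-13.4000 theta=3/26 (≈0.1154)
After 3 (propagate distance d=9): x=-1607/130 (≈-12.3615) theta=3/26 (≈0.1154)
After 4 (curved mirror R=-118): x=-1607/130 (≈-12.3615) theta=-361/3835 (≈-0.0941)
After 5 (propagate distance d=20 (to screen)): x=-109253/7670 (≈-14.2442) theta=-361/3835 (≈-0.0941)
Rounded to 4 decimal places: x = -14.2442

Answer: -14.2442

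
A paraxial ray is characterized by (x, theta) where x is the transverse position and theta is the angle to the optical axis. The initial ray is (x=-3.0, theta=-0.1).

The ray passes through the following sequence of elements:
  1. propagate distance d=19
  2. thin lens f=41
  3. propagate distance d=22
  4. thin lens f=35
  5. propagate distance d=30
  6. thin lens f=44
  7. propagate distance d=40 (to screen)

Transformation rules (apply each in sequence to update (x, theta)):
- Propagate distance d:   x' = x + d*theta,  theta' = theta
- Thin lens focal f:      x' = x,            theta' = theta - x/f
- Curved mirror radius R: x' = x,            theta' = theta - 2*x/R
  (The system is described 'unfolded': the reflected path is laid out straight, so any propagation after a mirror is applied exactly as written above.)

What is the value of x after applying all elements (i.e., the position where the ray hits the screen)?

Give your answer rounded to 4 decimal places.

Initial: x=-3.0000 theta=-0.1000
After 1 (propagate distance d=19): x=-4.9000 theta=-0.1000
After 2 (thin lens f=41): x=-4.9000 theta=4/205 (≈0.0195)
After 3 (propagate distance d=22): x=-1833/410 (≈-4.4707) theta=4/205 (≈0.0195)
After 4 (thin lens f=35): x=-1833/410 (≈-4.4707) theta=2113/14350 (≈0.1472)
After 5 (propagate distance d=30): x=-153/2870 (≈-0.0533) theta=2113/14350 (≈0.1472)
After 6 (thin lens f=44): x=-153/2870 (≈-0.0533) theta=13391/90200 (≈0.1485)
After 7 (propagate distance d=40 (to screen)): x=185791/31570 (≈5.8850) theta=13391/90200 (≈0.1485)
Rounded to 4 decimal places: x = 5.8850

Answer: 5.8850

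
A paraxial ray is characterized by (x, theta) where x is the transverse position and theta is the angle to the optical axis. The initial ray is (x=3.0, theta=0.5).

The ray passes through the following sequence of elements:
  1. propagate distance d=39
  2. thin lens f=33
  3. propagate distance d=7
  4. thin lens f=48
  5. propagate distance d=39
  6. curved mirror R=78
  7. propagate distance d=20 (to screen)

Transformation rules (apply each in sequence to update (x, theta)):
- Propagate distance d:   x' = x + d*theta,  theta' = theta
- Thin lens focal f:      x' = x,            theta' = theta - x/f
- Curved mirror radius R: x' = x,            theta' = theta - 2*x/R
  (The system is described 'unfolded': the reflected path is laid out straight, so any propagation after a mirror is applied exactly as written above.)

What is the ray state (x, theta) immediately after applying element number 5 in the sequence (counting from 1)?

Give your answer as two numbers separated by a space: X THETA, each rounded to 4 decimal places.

Initial: x=3.0000 theta=0.5000
After 1 (propagate distance d=39): x=22.5000 theta=0.5000
After 2 (thin lens f=33): x=22.5000 theta=-2/11 (≈-0.1818)
After 3 (propagate distance d=7): x=467/22 (≈21.2273) theta=-2/11 (≈-0.1818)
After 4 (thin lens f=48): x=467/22 (≈21.2273) theta=-659/1056 (≈-0.6241)
After 5 (propagate distance d=39): x=-1095/352 (≈-3.1108) theta=-659/1056 (≈-0.6241)
Rounded to 4 decimal places: x = -3.1108, theta = -0.6241

Answer: -3.1108 -0.6241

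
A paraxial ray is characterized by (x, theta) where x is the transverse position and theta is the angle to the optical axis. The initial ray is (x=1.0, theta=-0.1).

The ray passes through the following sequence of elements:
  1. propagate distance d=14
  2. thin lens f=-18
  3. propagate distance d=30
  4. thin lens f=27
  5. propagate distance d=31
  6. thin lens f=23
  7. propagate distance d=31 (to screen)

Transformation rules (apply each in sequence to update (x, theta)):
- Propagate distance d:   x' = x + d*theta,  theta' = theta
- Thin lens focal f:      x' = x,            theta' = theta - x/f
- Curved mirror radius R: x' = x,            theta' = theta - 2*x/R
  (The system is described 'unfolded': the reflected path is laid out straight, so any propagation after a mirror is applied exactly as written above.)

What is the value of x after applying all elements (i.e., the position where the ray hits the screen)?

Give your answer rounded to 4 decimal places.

Answer: 1.9886

Derivation:
Initial: x=1.0000 theta=-0.1000
After 1 (propagate distance d=14): x=-0.4000 theta=-0.1000
After 2 (thin lens f=-18): x=-0.4000 theta=-11/90 (≈-0.1222)
After 3 (propagate distance d=30): x=-61/15 (≈-4.0667) theta=-11/90 (≈-0.1222)
After 4 (thin lens f=27): x=-61/15 (≈-4.0667) theta=23/810 (≈0.0284)
After 5 (propagate distance d=31): x=-2581/810 (≈-3.1864) theta=23/810 (≈0.0284)
After 6 (thin lens f=23): x=-2581/810 (≈-3.1864) theta=311/1863 (≈0.1669)
After 7 (propagate distance d=31 (to screen)): x=12349/6210 (≈1.9886) theta=311/1863 (≈0.1669)
Rounded to 4 decimal places: x = 1.9886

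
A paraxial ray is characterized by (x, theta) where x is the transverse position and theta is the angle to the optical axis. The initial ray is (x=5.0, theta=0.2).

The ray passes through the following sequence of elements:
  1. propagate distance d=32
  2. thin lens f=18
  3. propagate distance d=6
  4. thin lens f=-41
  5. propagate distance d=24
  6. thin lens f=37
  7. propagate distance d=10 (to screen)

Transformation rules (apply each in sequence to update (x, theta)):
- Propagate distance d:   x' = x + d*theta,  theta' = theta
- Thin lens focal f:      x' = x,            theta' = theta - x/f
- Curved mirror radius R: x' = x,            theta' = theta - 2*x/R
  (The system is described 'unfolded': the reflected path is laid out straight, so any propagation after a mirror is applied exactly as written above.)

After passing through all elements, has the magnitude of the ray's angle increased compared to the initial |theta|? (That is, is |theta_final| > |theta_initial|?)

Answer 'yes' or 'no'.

Initial: x=5.0000 theta=0.2000
After 1 (propagate distance d=32): x=11.4000 theta=0.2000
After 2 (thin lens f=18): x=11.4000 theta=-13/30 (≈-0.4333)
After 3 (propagate distance d=6): x=8.8000 theta=-13/30 (≈-0.4333)
After 4 (thin lens f=-41): x=8.8000 theta=-269/1230 (≈-0.2187)
After 5 (propagate distance d=24): x=728/205 (≈3.5512) theta=-269/1230 (≈-0.2187)
After 6 (thin lens f=37): x=728/205 (≈3.5512) theta=-14321/45510 (≈-0.3147)
After 7 (propagate distance d=10 (to screen)): x=9203/22755 (≈0.4044) theta=-14321/45510 (≈-0.3147)
|theta_initial|=0.2000 |theta_final|=14321/45510 (≈0.3147) -> increased

Answer: yes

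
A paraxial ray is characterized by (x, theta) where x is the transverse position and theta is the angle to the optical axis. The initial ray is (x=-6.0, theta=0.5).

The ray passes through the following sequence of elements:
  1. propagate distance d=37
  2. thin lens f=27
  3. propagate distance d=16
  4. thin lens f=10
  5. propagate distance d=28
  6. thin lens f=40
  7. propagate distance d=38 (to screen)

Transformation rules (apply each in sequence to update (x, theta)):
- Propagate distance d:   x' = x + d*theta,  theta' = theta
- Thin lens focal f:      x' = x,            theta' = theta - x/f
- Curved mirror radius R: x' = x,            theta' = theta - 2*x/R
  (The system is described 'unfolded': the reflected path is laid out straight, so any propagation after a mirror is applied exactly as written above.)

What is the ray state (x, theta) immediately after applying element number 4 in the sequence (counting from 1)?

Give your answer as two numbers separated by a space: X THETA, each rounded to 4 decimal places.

Answer: 13.0926 -1.2722

Derivation:
Initial: x=-6.0000 theta=0.5000
After 1 (propagate distance d=37): x=12.5000 theta=0.5000
After 2 (thin lens f=27): x=12.5000 theta=1/27 (≈0.0370)
After 3 (propagate distance d=16): x=707/54 (≈13.0926) theta=1/27 (≈0.0370)
After 4 (thin lens f=10): x=707/54 (≈13.0926) theta=-229/180 (≈-1.2722)
Rounded to 4 decimal places: x = 13.0926, theta = -1.2722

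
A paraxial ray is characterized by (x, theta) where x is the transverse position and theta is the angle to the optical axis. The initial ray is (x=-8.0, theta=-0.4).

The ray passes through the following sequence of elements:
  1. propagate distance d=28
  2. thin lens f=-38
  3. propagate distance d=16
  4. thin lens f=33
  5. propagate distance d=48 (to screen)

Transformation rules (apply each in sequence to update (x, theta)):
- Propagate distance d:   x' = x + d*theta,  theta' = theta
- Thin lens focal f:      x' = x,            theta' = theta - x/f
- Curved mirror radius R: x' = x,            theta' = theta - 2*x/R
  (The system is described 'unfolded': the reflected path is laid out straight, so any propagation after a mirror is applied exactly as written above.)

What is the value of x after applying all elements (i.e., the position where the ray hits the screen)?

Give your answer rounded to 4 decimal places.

Initial: x=-8.0000 theta=-0.4000
After 1 (propagate distance d=28): x=-19.2000 theta=-0.4000
After 2 (thin lens f=-38): x=-19.2000 theta=-86/95 (≈-0.9053)
After 3 (propagate distance d=16): x=-640/19 (≈-33.6842) theta=-86/95 (≈-0.9053)
After 4 (thin lens f=33): x=-640/19 (≈-33.6842) theta=362/3135 (≈0.1155)
After 5 (propagate distance d=48 (to screen)): x=-29408/1045 (≈-28.1416) theta=362/3135 (≈0.1155)
Rounded to 4 decimal places: x = -28.1416

Answer: -28.1416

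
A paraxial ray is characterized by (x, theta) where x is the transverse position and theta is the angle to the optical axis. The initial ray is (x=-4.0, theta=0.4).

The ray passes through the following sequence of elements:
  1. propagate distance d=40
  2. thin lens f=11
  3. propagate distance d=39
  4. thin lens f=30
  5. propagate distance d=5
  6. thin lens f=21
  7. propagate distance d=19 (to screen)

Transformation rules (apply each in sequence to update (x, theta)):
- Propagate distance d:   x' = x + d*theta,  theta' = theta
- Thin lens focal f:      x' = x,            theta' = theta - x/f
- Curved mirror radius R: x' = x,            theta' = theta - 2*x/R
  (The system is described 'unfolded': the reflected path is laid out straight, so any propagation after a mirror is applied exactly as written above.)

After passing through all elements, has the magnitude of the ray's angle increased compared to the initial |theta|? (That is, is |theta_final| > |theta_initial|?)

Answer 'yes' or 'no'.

Initial: x=-4.0000 theta=0.4000
After 1 (propagate distance d=40): x=12.0000 theta=0.4000
After 2 (thin lens f=11): x=12.0000 theta=-38/55 (≈-0.6909)
After 3 (propagate distance d=39): x=-822/55 (≈-14.9455) theta=-38/55 (≈-0.6909)
After 4 (thin lens f=30): x=-822/55 (≈-14.9455) theta=-53/275 (≈-0.1927)
After 5 (propagate distance d=5): x=-175/11 (≈-15.9091) theta=-53/275 (≈-0.1927)
After 6 (thin lens f=21): x=-175/11 (≈-15.9091) theta=466/825 (≈0.5648)
After 7 (propagate distance d=19 (to screen)): x=-4271/825 (≈-5.1770) theta=466/825 (≈0.5648)
|theta_initial|=0.4000 |theta_final|=466/825 (≈0.5648) -> increased

Answer: yes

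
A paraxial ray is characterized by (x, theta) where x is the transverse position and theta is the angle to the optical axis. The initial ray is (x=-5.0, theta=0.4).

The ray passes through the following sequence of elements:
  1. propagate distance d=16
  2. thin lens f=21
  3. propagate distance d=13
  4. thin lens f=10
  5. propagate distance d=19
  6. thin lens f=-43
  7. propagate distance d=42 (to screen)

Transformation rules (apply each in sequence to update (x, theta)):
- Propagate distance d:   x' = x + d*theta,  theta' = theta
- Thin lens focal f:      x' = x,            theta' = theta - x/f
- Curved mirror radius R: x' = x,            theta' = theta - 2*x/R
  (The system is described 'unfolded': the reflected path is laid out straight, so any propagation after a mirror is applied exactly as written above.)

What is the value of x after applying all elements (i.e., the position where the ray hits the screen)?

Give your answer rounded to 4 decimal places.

Answer: -7.7606

Derivation:
Initial: x=-5.0000 theta=0.4000
After 1 (propagate distance d=16): x=1.4000 theta=0.4000
After 2 (thin lens f=21): x=1.4000 theta=1/3 (≈0.3333)
After 3 (propagate distance d=13): x=86/15 (≈5.7333) theta=1/3 (≈0.3333)
After 4 (thin lens f=10): x=86/15 (≈5.7333) theta=-0.2400
After 5 (propagate distance d=19): x=88/75 (≈1.1733) theta=-0.2400
After 6 (thin lens f=-43): x=88/75 (≈1.1733) theta=-686/3225 (≈-0.2127)
After 7 (propagate distance d=42 (to screen)): x=-25028/3225 (≈-7.7606) theta=-686/3225 (≈-0.2127)
Rounded to 4 decimal places: x = -7.7606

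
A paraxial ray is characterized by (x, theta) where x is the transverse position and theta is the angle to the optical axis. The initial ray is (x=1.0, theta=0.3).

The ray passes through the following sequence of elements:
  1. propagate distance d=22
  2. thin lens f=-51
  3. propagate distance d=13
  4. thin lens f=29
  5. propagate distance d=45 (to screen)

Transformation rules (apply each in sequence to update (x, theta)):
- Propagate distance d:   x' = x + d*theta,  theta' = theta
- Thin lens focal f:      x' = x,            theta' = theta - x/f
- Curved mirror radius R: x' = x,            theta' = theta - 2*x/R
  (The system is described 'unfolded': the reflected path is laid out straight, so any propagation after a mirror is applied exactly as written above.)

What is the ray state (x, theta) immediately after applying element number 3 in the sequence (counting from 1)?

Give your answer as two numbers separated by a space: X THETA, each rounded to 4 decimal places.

Answer: 13.4373 0.4490

Derivation:
Initial: x=1.0000 theta=0.3000
After 1 (propagate distance d=22): x=7.6000 theta=0.3000
After 2 (thin lens f=-51): x=7.6000 theta=229/510 (≈0.4490)
After 3 (propagate distance d=13): x=6853/510 (≈13.4373) theta=229/510 (≈0.4490)
Rounded to 4 decimal places: x = 13.4373, theta = 0.4490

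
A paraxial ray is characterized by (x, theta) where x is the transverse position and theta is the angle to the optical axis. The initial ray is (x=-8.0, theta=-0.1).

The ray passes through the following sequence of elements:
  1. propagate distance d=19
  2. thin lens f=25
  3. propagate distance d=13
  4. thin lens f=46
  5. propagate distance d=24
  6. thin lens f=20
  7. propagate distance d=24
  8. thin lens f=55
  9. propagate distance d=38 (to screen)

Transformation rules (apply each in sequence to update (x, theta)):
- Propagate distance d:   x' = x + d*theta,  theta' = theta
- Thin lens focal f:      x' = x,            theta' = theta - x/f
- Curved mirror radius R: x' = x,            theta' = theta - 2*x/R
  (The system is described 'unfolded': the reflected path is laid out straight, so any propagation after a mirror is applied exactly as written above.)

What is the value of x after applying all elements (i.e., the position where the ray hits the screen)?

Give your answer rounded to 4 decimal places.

Initial: x=-8.0000 theta=-0.1000
After 1 (propagate distance d=19): x=-9.9000 theta=-0.1000
After 2 (thin lens f=25): x=-9.9000 theta=0.2960
After 3 (propagate distance d=13): x=-6.0520 theta=0.2960
After 4 (thin lens f=46): x=-6.0520 theta=4917/11500 (≈0.4276)
After 5 (propagate distance d=24): x=4841/1150 (≈4.2096) theta=4917/11500 (≈0.4276)
After 6 (thin lens f=20): x=4841/1150 (≈4.2096) theta=4993/23000 (≈0.2171)
After 7 (propagate distance d=24): x=54163/5750 (≈9.4197) theta=4993/23000 (≈0.2171)
After 8 (thin lens f=55): x=54163/5750 (≈9.4197) theta=57963/1265000 (≈0.0458)
After 9 (propagate distance d=38 (to screen)): x=7059227/632500 (≈11.1608) theta=57963/1265000 (≈0.0458)
Rounded to 4 decimal places: x = 11.1608

Answer: 11.1608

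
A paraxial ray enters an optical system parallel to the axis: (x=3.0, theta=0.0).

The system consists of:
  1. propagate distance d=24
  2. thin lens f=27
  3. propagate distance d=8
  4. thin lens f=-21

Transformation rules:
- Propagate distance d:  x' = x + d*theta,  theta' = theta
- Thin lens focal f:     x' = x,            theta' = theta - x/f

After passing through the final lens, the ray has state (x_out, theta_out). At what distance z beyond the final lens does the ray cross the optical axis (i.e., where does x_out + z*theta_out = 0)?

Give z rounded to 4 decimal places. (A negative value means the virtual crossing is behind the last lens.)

Answer: 199.5000

Derivation:
Initial: x=3.0000 theta=0.0000
After 1 (propagate distance d=24): x=3.0000 theta=0.0000
After 2 (thin lens f=27): x=3.0000 theta=-1/9 (≈-0.1111)
After 3 (propagate distance d=8): x=19/9 (≈2.1111) theta=-1/9 (≈-0.1111)
After 4 (thin lens f=-21): x=19/9 (≈2.1111) theta=-2/189 (≈-0.0106)
z_focus = -x_out/theta_out = -(19/9)/(-2/189) = 199.5000
Rounded to 4 decimal places: z = 199.5000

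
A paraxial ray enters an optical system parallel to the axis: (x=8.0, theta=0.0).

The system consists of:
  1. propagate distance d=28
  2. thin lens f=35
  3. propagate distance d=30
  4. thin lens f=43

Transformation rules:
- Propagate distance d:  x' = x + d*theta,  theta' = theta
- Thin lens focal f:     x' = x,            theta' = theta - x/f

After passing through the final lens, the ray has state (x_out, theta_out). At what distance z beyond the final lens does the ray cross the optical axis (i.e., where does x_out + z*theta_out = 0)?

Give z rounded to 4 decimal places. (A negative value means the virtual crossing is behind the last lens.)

Answer: 4.4792

Derivation:
Initial: x=8.0000 theta=0.0000
After 1 (propagate distance d=28): x=8.0000 theta=0.0000
After 2 (thin lens f=35): x=8.0000 theta=-8/35 (≈-0.2286)
After 3 (propagate distance d=30): x=8/7 (≈1.1429) theta=-8/35 (≈-0.2286)
After 4 (thin lens f=43): x=8/7 (≈1.1429) theta=-384/1505 (≈-0.2551)
z_focus = -x_out/theta_out = -(8/7)/(-384/1505) = 215/48 ≈ 4.4792
Rounded to 4 decimal places: z = 4.4792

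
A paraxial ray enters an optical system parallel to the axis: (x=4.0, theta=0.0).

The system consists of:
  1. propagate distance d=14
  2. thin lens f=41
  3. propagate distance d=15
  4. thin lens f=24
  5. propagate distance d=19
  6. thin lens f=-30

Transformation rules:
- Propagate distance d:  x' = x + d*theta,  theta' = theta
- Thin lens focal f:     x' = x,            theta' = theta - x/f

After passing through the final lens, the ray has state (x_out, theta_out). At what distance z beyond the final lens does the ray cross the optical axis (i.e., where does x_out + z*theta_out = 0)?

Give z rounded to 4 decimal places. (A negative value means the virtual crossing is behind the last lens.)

Initial: x=4.0000 theta=0.0000
After 1 (propagate distance d=14): x=4.0000 theta=0.0000
After 2 (thin lens f=41): x=4.0000 theta=-4/41 (≈-0.0976)
After 3 (propagate distance d=15): x=104/41 (≈2.5366) theta=-4/41 (≈-0.0976)
After 4 (thin lens f=24): x=104/41 (≈2.5366) theta=-25/123 (≈-0.2033)
After 5 (propagate distance d=19): x=-163/123 (≈-1.3252) theta=-25/123 (≈-0.2033)
After 6 (thin lens f=-30): x=-163/123 (≈-1.3252) theta=-913/3690 (≈-0.2474)
z_focus = -x_out/theta_out = -(-163/123)/(-913/3690) = -4890/913 ≈ -5.3560
Rounded to 4 decimal places: z = -5.3560

Answer: -5.3560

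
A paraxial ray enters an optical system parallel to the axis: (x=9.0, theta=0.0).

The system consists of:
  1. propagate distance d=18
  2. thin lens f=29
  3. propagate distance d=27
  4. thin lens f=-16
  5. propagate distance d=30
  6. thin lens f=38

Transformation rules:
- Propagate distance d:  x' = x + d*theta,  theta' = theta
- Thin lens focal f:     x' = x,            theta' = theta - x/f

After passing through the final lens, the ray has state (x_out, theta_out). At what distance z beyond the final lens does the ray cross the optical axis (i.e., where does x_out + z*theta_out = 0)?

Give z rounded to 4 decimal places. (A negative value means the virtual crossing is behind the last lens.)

Answer: -102.3889

Derivation:
Initial: x=9.0000 theta=0.0000
After 1 (propagate distance d=18): x=9.0000 theta=0.0000
After 2 (thin lens f=29): x=9.0000 theta=-9/29 (≈-0.3103)
After 3 (propagate distance d=27): x=18/29 (≈0.6207) theta=-9/29 (≈-0.3103)
After 4 (thin lens f=-16): x=18/29 (≈0.6207) theta=-63/232 (≈-0.2716)
After 5 (propagate distance d=30): x=-873/116 (≈-7.5259) theta=-63/232 (≈-0.2716)
After 6 (thin lens f=38): x=-873/116 (≈-7.5259) theta=-81/1102 (≈-0.0735)
z_focus = -x_out/theta_out = -(-873/116)/(-81/1102) = -1843/18 ≈ -102.3889
Rounded to 4 decimal places: z = -102.3889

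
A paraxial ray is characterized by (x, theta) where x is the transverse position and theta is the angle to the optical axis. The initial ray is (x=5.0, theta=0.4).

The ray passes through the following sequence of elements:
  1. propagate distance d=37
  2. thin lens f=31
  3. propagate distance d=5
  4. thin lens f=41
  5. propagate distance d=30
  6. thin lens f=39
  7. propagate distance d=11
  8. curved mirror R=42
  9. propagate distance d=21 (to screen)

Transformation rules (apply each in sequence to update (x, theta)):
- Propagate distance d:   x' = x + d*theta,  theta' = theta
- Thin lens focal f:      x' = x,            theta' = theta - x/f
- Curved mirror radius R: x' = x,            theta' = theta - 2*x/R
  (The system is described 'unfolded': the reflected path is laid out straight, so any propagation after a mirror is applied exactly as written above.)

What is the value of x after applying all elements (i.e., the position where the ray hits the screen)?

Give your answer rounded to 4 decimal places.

Initial: x=5.0000 theta=0.4000
After 1 (propagate distance d=37): x=19.8000 theta=0.4000
After 2 (thin lens f=31): x=19.8000 theta=-37/155 (≈-0.2387)
After 3 (propagate distance d=5): x=2884/155 (≈18.6065) theta=-37/155 (≈-0.2387)
After 4 (thin lens f=41): x=2884/155 (≈18.6065) theta=-4401/6355 (≈-0.6925)
After 5 (propagate distance d=30): x=-13786/6355 (≈-2.1693) theta=-4401/6355 (≈-0.6925)
After 6 (thin lens f=39): x=-13786/6355 (≈-2.1693) theta=-157853/247845 (≈-0.6369)
After 7 (propagate distance d=11): x=-2274037/247845 (≈-9.1752) theta=-157853/247845 (≈-0.6369)
After 8 (curved mirror R=42): x=-2274037/247845 (≈-9.1752) theta=-1040876/5204745 (≈-0.2000)
After 9 (propagate distance d=21 (to screen)): x=-1104971/82615 (≈-13.3749) theta=-1040876/5204745 (≈-0.2000)
Rounded to 4 decimal places: x = -13.3749

Answer: -13.3749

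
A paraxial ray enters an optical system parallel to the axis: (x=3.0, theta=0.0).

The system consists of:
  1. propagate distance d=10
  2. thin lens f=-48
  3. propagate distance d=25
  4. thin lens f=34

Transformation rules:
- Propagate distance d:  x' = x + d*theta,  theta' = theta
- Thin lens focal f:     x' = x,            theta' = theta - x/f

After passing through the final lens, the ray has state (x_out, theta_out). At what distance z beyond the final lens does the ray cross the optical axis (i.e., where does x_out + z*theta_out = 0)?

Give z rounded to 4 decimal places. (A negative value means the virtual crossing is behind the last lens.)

Initial: x=3.0000 theta=0.0000
After 1 (propagate distance d=10): x=3.0000 theta=0.0000
After 2 (thin lens f=-48): x=3.0000 theta=0.0625
After 3 (propagate distance d=25): x=4.5625 theta=0.0625
After 4 (thin lens f=34): x=4.5625 theta=-39/544 (≈-0.0717)
z_focus = -x_out/theta_out = -(4.5625)/(-39/544) = 2482/39 ≈ 63.6410
Rounded to 4 decimal places: z = 63.6410

Answer: 63.6410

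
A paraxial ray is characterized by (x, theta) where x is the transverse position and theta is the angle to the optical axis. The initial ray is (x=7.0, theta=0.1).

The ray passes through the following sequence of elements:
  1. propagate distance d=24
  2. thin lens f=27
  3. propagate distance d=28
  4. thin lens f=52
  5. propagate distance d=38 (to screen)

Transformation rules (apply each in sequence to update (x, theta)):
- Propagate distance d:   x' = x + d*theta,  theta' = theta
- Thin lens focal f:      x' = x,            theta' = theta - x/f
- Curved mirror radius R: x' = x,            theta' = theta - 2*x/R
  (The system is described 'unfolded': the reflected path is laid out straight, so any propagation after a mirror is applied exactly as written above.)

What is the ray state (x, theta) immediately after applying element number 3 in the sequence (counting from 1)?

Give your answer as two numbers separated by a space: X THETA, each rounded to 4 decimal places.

Initial: x=7.0000 theta=0.1000
After 1 (propagate distance d=24): x=9.4000 theta=0.1000
After 2 (thin lens f=27): x=9.4000 theta=-67/270 (≈-0.2481)
After 3 (propagate distance d=28): x=331/135 (≈2.4519) theta=-67/270 (≈-0.2481)
Rounded to 4 decimal places: x = 2.4519, theta = -0.2481

Answer: 2.4519 -0.2481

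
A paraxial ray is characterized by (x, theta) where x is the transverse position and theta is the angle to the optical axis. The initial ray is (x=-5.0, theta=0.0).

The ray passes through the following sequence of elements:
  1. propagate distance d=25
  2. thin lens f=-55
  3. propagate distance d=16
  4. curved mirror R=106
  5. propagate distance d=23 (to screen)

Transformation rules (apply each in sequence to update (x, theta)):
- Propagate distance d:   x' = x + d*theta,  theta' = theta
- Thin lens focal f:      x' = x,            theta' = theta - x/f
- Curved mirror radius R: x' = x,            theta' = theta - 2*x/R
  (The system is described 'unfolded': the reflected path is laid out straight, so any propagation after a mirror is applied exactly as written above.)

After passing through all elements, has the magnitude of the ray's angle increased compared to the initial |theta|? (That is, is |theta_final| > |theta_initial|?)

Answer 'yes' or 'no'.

Answer: yes

Derivation:
Initial: x=-5.0000 theta=0.0000
After 1 (propagate distance d=25): x=-5.0000 theta=0.0000
After 2 (thin lens f=-55): x=-5.0000 theta=-1/11 (≈-0.0909)
After 3 (propagate distance d=16): x=-71/11 (≈-6.4545) theta=-1/11 (≈-0.0909)
After 4 (curved mirror R=106): x=-71/11 (≈-6.4545) theta=18/583 (≈0.0309)
After 5 (propagate distance d=23 (to screen)): x=-3349/583 (≈-5.7444) theta=18/583 (≈0.0309)
|theta_initial|=0.0000 |theta_final|=18/583 (≈0.0309) -> increased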